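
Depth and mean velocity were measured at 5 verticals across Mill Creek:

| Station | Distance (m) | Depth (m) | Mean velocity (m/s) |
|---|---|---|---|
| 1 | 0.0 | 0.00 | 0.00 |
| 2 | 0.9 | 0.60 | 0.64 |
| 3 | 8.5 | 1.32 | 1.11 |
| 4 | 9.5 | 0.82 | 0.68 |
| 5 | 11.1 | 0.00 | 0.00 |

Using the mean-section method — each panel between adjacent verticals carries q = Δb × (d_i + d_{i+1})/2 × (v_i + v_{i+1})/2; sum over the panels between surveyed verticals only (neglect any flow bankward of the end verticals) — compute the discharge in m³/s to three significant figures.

Panel 1-2: Δb = 0.9 m, d̄ = (0.00+0.60)/2 = 0.3, v̄ = (0.00+0.64)/2 = 0.32 → q = 0.9×0.3×0.32 = 0.08640 m³/s
Panel 2-3: Δb = 7.6 m, d̄ = (0.60+1.32)/2 = 0.96, v̄ = (0.64+1.11)/2 = 0.875 → q = 7.6×0.96×0.875 = 6.384 m³/s
Panel 3-4: Δb = 1 m, d̄ = (1.32+0.82)/2 = 1.07, v̄ = (1.11+0.68)/2 = 0.895 → q = 1×1.07×0.895 = 0.9577 m³/s
Panel 4-5: Δb = 1.6 m, d̄ = (0.82+0.00)/2 = 0.41, v̄ = (0.68+0.00)/2 = 0.34 → q = 1.6×0.41×0.34 = 0.2230 m³/s
Q = Σ q = 7.651 m³/s

7.65 m³/s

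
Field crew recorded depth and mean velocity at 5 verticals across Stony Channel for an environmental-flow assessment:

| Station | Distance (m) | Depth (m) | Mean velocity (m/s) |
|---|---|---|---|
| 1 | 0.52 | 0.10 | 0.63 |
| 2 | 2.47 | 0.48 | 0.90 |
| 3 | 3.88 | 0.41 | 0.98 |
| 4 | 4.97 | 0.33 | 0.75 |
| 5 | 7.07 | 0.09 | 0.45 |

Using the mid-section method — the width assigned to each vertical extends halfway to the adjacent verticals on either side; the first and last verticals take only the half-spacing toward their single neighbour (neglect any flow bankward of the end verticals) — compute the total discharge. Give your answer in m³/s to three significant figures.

1.73 m³/s

w_1 = (2.47 − 0.52)/2 = 0.975 m; q_1 = 0.63 × 0.10 × 0.975 = 0.06143 m³/s
w_2 = (3.88 − 0.52)/2 = 1.68 m; q_2 = 0.90 × 0.48 × 1.68 = 0.7258 m³/s
w_3 = (4.97 − 2.47)/2 = 1.25 m; q_3 = 0.98 × 0.41 × 1.25 = 0.5023 m³/s
w_4 = (7.07 − 3.88)/2 = 1.595 m; q_4 = 0.75 × 0.33 × 1.595 = 0.3948 m³/s
w_5 = (7.07 − 4.97)/2 = 1.05 m; q_5 = 0.45 × 0.09 × 1.05 = 0.04253 m³/s
Q = Σ qᵢ = 1.727 m³/s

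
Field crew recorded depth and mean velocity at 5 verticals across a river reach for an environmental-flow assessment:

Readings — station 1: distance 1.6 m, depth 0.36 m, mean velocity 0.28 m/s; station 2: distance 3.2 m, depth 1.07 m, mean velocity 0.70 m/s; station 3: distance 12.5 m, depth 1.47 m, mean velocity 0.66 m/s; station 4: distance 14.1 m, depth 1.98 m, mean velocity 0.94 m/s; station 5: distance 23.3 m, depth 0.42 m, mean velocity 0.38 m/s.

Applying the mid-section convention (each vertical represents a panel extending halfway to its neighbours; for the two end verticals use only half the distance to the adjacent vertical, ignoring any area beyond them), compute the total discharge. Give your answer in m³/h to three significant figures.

w_1 = (3.2 − 1.6)/2 = 0.8 m; q_1 = 0.28 × 0.36 × 0.8 = 0.08064 m³/s
w_2 = (12.5 − 1.6)/2 = 5.45 m; q_2 = 0.70 × 1.07 × 5.45 = 4.082 m³/s
w_3 = (14.1 − 3.2)/2 = 5.45 m; q_3 = 0.66 × 1.47 × 5.45 = 5.288 m³/s
w_4 = (23.3 − 12.5)/2 = 5.4 m; q_4 = 0.94 × 1.98 × 5.4 = 10.05 m³/s
w_5 = (23.3 − 14.1)/2 = 4.6 m; q_5 = 0.38 × 0.42 × 4.6 = 0.7342 m³/s
Q = Σ qᵢ = 20.23 m³/s
= 20.23 × 3600 = 72850 m³/h

72800 m³/h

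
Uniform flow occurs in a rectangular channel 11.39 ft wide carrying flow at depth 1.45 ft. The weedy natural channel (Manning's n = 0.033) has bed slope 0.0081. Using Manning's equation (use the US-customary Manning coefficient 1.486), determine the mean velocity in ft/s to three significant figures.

4.46 ft/s

A = b·y = 11.39 × 1.45 = 16.52 ft²
P = b + 2y = 11.39 + 2×1.45 = 14.29 ft
R = A/P = 16.52/14.29 = 1.156 ft
Q = (1.486/n)·A·R^(2/3)·S^(1/2) = (1.486/0.033) × 16.52 × 1.156^(2/3) × 0.0081^(1/2) = 73.71 ft³/s
V = Q/A = 73.71/16.52 = 4.463 ft/s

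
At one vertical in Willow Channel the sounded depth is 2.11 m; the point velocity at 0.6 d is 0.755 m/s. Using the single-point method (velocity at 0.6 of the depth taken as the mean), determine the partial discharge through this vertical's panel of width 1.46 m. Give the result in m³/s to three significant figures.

2.33 m³/s

v̄ = v₀.₆ = 0.755 m/s
q = v̄ × d × w = 0.7550 × 2.11 × 1.46 = 2.326 m³/s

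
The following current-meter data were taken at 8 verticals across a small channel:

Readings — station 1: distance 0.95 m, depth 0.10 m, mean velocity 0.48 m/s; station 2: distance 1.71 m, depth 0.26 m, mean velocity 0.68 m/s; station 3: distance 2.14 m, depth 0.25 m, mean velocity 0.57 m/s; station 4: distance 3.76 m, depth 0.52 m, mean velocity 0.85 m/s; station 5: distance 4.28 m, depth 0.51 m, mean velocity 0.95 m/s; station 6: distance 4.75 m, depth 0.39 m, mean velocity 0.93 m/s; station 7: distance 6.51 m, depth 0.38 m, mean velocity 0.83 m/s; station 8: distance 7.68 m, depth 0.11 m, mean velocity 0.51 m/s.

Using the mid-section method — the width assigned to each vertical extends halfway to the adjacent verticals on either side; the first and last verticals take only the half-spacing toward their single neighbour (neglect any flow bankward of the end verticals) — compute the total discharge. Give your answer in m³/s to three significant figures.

w_1 = (1.71 − 0.95)/2 = 0.38 m; q_1 = 0.48 × 0.10 × 0.38 = 0.01824 m³/s
w_2 = (2.14 − 0.95)/2 = 0.595 m; q_2 = 0.68 × 0.26 × 0.595 = 0.1052 m³/s
w_3 = (3.76 − 1.71)/2 = 1.025 m; q_3 = 0.57 × 0.25 × 1.025 = 0.1461 m³/s
w_4 = (4.28 − 2.14)/2 = 1.07 m; q_4 = 0.85 × 0.52 × 1.07 = 0.4729 m³/s
w_5 = (4.75 − 3.76)/2 = 0.495 m; q_5 = 0.95 × 0.51 × 0.495 = 0.2398 m³/s
w_6 = (6.51 − 4.28)/2 = 1.115 m; q_6 = 0.93 × 0.39 × 1.115 = 0.4044 m³/s
w_7 = (7.68 − 4.75)/2 = 1.465 m; q_7 = 0.83 × 0.38 × 1.465 = 0.4621 m³/s
w_8 = (7.68 − 6.51)/2 = 0.585 m; q_8 = 0.51 × 0.11 × 0.585 = 0.03282 m³/s
Q = Σ qᵢ = 1.882 m³/s

1.88 m³/s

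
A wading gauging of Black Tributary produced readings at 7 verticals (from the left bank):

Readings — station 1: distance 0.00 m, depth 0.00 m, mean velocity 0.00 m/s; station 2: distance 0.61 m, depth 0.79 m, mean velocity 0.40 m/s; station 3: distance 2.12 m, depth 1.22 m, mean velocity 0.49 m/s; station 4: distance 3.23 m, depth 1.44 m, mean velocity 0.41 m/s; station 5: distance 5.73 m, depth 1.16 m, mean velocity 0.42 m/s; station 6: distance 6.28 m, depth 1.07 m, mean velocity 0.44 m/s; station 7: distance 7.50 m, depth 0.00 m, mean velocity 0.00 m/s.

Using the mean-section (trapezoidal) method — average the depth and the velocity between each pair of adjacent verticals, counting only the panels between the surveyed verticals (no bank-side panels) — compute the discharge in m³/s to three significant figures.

3.14 m³/s

Panel 1-2: Δb = 0.61 m, d̄ = (0.00+0.79)/2 = 0.395, v̄ = (0.00+0.40)/2 = 0.2 → q = 0.61×0.395×0.2 = 0.04819 m³/s
Panel 2-3: Δb = 1.51 m, d̄ = (0.79+1.22)/2 = 1.005, v̄ = (0.40+0.49)/2 = 0.445 → q = 1.51×1.005×0.445 = 0.6753 m³/s
Panel 3-4: Δb = 1.11 m, d̄ = (1.22+1.44)/2 = 1.33, v̄ = (0.49+0.41)/2 = 0.45 → q = 1.11×1.33×0.45 = 0.6643 m³/s
Panel 4-5: Δb = 2.5 m, d̄ = (1.44+1.16)/2 = 1.3, v̄ = (0.41+0.42)/2 = 0.415 → q = 2.5×1.3×0.415 = 1.349 m³/s
Panel 5-6: Δb = 0.55 m, d̄ = (1.16+1.07)/2 = 1.115, v̄ = (0.42+0.44)/2 = 0.43 → q = 0.55×1.115×0.43 = 0.2637 m³/s
Panel 6-7: Δb = 1.22 m, d̄ = (1.07+0.00)/2 = 0.535, v̄ = (0.44+0.00)/2 = 0.22 → q = 1.22×0.535×0.22 = 0.1436 m³/s
Q = Σ q = 3.144 m³/s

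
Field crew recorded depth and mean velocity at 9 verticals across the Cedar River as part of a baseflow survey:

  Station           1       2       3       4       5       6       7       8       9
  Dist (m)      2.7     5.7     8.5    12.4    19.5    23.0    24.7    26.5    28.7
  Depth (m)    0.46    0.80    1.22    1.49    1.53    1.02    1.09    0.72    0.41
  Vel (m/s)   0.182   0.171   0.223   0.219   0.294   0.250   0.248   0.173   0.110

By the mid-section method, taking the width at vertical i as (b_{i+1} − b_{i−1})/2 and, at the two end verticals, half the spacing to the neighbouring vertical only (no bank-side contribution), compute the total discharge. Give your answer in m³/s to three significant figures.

7.05 m³/s

w_1 = (5.7 − 2.7)/2 = 1.5 m; q_1 = 0.182 × 0.46 × 1.5 = 0.1256 m³/s
w_2 = (8.5 − 2.7)/2 = 2.9 m; q_2 = 0.171 × 0.80 × 2.9 = 0.3967 m³/s
w_3 = (12.4 − 5.7)/2 = 3.35 m; q_3 = 0.223 × 1.22 × 3.35 = 0.9114 m³/s
w_4 = (19.5 − 8.5)/2 = 5.5 m; q_4 = 0.219 × 1.49 × 5.5 = 1.795 m³/s
w_5 = (23.0 − 12.4)/2 = 5.3 m; q_5 = 0.294 × 1.53 × 5.3 = 2.384 m³/s
w_6 = (24.7 − 19.5)/2 = 2.6 m; q_6 = 0.250 × 1.02 × 2.6 = 0.6630 m³/s
w_7 = (26.5 − 23.0)/2 = 1.75 m; q_7 = 0.248 × 1.09 × 1.75 = 0.4731 m³/s
w_8 = (28.7 − 24.7)/2 = 2 m; q_8 = 0.173 × 0.72 × 2 = 0.2491 m³/s
w_9 = (28.7 − 26.5)/2 = 1.1 m; q_9 = 0.110 × 0.41 × 1.1 = 0.04961 m³/s
Q = Σ qᵢ = 7.047 m³/s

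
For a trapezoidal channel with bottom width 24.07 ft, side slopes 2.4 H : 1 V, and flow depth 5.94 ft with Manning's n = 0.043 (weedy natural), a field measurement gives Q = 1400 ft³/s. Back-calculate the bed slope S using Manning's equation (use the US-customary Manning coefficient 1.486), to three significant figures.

0.00476

A = (b + z·y)·y = (24.07 + 2.4×5.94)×5.94 = 227.7 ft²
P = b + 2y√(1+z²) = 24.07 + 2×5.94×√(1+2.4²) = 54.96 ft
R = A/P = 227.7/54.96 = 4.142 ft
S = (Q·n / (1.486·A·R^(2/3)))² = (1400×0.043 / (1.486×227.7×2.579))² = 0.004760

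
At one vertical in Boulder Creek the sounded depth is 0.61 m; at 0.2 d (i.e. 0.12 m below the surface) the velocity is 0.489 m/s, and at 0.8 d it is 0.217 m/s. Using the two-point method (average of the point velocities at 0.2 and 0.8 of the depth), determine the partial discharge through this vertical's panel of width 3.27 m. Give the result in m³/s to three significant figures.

0.704 m³/s

v̄ = (0.489 + 0.217) / 2 = 0.3530 m/s
q = v̄ × d × w = 0.3530 × 0.61 × 3.27 = 0.7041 m³/s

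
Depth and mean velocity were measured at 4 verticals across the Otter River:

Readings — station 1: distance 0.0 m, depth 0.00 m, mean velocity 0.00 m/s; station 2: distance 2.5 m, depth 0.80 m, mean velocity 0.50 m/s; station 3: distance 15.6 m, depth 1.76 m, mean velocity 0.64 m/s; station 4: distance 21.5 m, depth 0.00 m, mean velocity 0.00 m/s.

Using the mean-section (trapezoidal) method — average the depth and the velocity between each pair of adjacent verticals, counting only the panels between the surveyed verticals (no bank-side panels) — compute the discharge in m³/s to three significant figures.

Panel 1-2: Δb = 2.5 m, d̄ = (0.00+0.80)/2 = 0.4, v̄ = (0.00+0.50)/2 = 0.25 → q = 2.5×0.4×0.25 = 0.2500 m³/s
Panel 2-3: Δb = 13.1 m, d̄ = (0.80+1.76)/2 = 1.28, v̄ = (0.50+0.64)/2 = 0.57 → q = 13.1×1.28×0.57 = 9.558 m³/s
Panel 3-4: Δb = 5.9 m, d̄ = (1.76+0.00)/2 = 0.88, v̄ = (0.64+0.00)/2 = 0.32 → q = 5.9×0.88×0.32 = 1.661 m³/s
Q = Σ q = 11.47 m³/s

11.5 m³/s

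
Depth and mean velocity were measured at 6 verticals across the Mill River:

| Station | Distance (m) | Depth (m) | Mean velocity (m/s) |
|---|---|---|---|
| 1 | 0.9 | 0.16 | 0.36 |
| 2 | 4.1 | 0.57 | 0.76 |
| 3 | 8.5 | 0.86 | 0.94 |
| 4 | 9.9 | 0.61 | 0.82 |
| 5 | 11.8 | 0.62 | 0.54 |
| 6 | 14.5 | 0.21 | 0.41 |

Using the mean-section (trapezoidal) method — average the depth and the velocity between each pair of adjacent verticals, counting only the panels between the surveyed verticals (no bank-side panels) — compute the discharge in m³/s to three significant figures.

5.56 m³/s

Panel 1-2: Δb = 3.2 m, d̄ = (0.16+0.57)/2 = 0.365, v̄ = (0.36+0.76)/2 = 0.56 → q = 3.2×0.365×0.56 = 0.6541 m³/s
Panel 2-3: Δb = 4.4 m, d̄ = (0.57+0.86)/2 = 0.715, v̄ = (0.76+0.94)/2 = 0.85 → q = 4.4×0.715×0.85 = 2.674 m³/s
Panel 3-4: Δb = 1.4 m, d̄ = (0.86+0.61)/2 = 0.735, v̄ = (0.94+0.82)/2 = 0.88 → q = 1.4×0.735×0.88 = 0.9055 m³/s
Panel 4-5: Δb = 1.9 m, d̄ = (0.61+0.62)/2 = 0.615, v̄ = (0.82+0.54)/2 = 0.68 → q = 1.9×0.615×0.68 = 0.7946 m³/s
Panel 5-6: Δb = 2.7 m, d̄ = (0.62+0.21)/2 = 0.415, v̄ = (0.54+0.41)/2 = 0.475 → q = 2.7×0.415×0.475 = 0.5322 m³/s
Q = Σ q = 5.561 m³/s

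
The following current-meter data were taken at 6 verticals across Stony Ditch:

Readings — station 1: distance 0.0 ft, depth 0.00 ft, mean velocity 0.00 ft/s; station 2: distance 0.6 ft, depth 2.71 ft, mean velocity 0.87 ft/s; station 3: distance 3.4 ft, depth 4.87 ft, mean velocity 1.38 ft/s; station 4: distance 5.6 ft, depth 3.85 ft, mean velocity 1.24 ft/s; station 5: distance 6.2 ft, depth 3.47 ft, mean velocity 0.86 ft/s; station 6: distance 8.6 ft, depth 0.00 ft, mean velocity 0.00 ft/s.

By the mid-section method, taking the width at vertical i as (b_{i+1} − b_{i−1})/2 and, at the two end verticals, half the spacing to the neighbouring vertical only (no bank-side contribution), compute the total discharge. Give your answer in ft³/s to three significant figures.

w_2 = (3.4 − 0.0)/2 = 1.7 ft; q_2 = 0.87 × 2.71 × 1.7 = 4.008 ft³/s
w_3 = (5.6 − 0.6)/2 = 2.5 ft; q_3 = 1.38 × 4.87 × 2.5 = 16.80 ft³/s
w_4 = (6.2 − 3.4)/2 = 1.4 ft; q_4 = 1.24 × 3.85 × 1.4 = 6.684 ft³/s
w_5 = (8.6 − 5.6)/2 = 1.5 ft; q_5 = 0.86 × 3.47 × 1.5 = 4.476 ft³/s
Stations 1, 6 contribute zero (depth or velocity is 0).
Q = Σ qᵢ = 31.97 ft³/s

32.0 ft³/s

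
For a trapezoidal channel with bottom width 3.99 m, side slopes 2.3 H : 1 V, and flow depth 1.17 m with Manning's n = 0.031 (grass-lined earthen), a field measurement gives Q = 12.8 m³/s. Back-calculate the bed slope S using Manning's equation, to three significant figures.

A = (b + z·y)·y = (3.99 + 2.3×1.17)×1.17 = 7.817 m²
P = b + 2y√(1+z²) = 3.99 + 2×1.17×√(1+2.3²) = 9.859 m
R = A/P = 7.817/9.859 = 0.7929 m
S = (Q·n / (1·A·R^(2/3)))² = (12.8×0.031 / (1×7.817×0.8567))² = 0.003511

0.00351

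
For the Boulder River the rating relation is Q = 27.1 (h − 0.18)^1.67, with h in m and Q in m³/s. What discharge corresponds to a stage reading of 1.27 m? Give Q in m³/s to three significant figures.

Q = 27.1 × (1.27 − 0.18)^1.67 = 27.1 × 1.09^1.67 = 31.29 m³/s

31.3 m³/s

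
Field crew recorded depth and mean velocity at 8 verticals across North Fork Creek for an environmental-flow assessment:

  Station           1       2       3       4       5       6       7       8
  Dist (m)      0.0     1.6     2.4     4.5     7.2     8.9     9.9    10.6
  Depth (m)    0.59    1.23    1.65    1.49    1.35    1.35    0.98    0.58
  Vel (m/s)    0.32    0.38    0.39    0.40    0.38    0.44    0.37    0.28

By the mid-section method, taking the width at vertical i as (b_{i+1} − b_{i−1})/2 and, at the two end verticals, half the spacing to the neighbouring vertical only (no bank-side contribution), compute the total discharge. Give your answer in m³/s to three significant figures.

w_1 = (1.6 − 0.0)/2 = 0.8 m; q_1 = 0.32 × 0.59 × 0.8 = 0.1510 m³/s
w_2 = (2.4 − 0.0)/2 = 1.2 m; q_2 = 0.38 × 1.23 × 1.2 = 0.5609 m³/s
w_3 = (4.5 − 1.6)/2 = 1.45 m; q_3 = 0.39 × 1.65 × 1.45 = 0.9331 m³/s
w_4 = (7.2 − 2.4)/2 = 2.4 m; q_4 = 0.40 × 1.49 × 2.4 = 1.430 m³/s
w_5 = (8.9 − 4.5)/2 = 2.2 m; q_5 = 0.38 × 1.35 × 2.2 = 1.129 m³/s
w_6 = (9.9 − 7.2)/2 = 1.35 m; q_6 = 0.44 × 1.35 × 1.35 = 0.8019 m³/s
w_7 = (10.6 − 8.9)/2 = 0.85 m; q_7 = 0.37 × 0.98 × 0.85 = 0.3082 m³/s
w_8 = (10.6 − 9.9)/2 = 0.35 m; q_8 = 0.28 × 0.58 × 0.35 = 0.05684 m³/s
Q = Σ qᵢ = 5.371 m³/s

5.37 m³/s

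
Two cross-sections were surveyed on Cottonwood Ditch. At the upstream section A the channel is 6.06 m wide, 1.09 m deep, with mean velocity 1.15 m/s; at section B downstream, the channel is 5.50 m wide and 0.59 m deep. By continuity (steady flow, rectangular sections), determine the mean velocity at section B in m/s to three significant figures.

Q = A₁V₁ = (6.06×1.09) × 1.15 = 7.596 m³/s
A₂ = 5.50 × 0.59 = 3.245 m²
V₂ = Q/A₂ = 7.596/3.245 = 2.341 m/s

2.34 m/s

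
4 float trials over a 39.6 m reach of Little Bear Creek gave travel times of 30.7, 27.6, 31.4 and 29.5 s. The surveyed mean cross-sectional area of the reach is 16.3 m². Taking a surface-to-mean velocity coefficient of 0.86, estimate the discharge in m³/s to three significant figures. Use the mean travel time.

18.6 m³/s

t̄ = (30.7 + 27.6 + 31.4 + 29.5) / 4 = 29.8 s
v_surface = L / t̄ = 39.6 / 29.8 = 1.329 m/s
v_mean = 0.86 × 1.329 = 1.143 m/s
Q = A × v_mean = 16.3 × 1.143 = 18.63 m³/s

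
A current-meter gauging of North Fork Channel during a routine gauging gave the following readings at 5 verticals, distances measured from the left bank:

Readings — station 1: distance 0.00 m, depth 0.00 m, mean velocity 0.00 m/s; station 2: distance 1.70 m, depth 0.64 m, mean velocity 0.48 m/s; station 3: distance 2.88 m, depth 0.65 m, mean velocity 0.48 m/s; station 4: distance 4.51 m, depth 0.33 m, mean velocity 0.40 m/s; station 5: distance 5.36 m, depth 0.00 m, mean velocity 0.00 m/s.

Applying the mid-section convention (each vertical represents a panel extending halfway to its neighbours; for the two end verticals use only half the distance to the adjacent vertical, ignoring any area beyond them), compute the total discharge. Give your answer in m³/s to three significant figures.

1.04 m³/s

w_2 = (2.88 − 0.00)/2 = 1.44 m; q_2 = 0.48 × 0.64 × 1.44 = 0.4424 m³/s
w_3 = (4.51 − 1.70)/2 = 1.405 m; q_3 = 0.48 × 0.65 × 1.405 = 0.4384 m³/s
w_4 = (5.36 − 2.88)/2 = 1.24 m; q_4 = 0.40 × 0.33 × 1.24 = 0.1637 m³/s
Stations 1, 5 contribute zero (depth or velocity is 0).
Q = Σ qᵢ = 1.044 m³/s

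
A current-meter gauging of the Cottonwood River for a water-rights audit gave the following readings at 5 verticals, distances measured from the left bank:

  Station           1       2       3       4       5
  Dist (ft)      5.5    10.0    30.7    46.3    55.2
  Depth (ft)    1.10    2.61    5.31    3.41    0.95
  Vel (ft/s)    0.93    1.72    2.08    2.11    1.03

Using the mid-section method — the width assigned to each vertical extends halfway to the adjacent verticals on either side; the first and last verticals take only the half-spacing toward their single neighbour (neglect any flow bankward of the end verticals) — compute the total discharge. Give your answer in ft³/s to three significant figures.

352 ft³/s

w_1 = (10.0 − 5.5)/2 = 2.25 ft; q_1 = 0.93 × 1.10 × 2.25 = 2.302 ft³/s
w_2 = (30.7 − 5.5)/2 = 12.6 ft; q_2 = 1.72 × 2.61 × 12.6 = 56.56 ft³/s
w_3 = (46.3 − 10.0)/2 = 18.15 ft; q_3 = 2.08 × 5.31 × 18.15 = 200.5 ft³/s
w_4 = (55.2 − 30.7)/2 = 12.25 ft; q_4 = 2.11 × 3.41 × 12.25 = 88.14 ft³/s
w_5 = (55.2 − 46.3)/2 = 4.45 ft; q_5 = 1.03 × 0.95 × 4.45 = 4.354 ft³/s
Q = Σ qᵢ = 351.8 ft³/s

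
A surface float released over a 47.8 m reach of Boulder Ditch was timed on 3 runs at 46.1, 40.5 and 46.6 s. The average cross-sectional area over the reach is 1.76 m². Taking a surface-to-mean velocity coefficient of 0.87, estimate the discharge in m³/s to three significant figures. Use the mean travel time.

t̄ = (46.1 + 40.5 + 46.6) / 3 = 44.4 s
v_surface = L / t̄ = 47.8 / 44.4 = 1.077 m/s
v_mean = 0.87 × 1.077 = 0.9366 m/s
Q = A × v_mean = 1.76 × 0.9366 = 1.648 m³/s

1.65 m³/s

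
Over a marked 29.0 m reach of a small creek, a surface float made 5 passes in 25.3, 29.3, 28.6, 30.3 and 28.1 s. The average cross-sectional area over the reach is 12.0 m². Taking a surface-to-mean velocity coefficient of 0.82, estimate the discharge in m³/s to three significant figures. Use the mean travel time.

t̄ = (25.3 + 29.3 + 28.6 + 30.3 + 28.1) / 5 = 28.32 s
v_surface = L / t̄ = 29.0 / 28.32 = 1.024 m/s
v_mean = 0.82 × 1.024 = 0.8397 m/s
Q = A × v_mean = 12.0 × 0.8397 = 10.08 m³/s

10.1 m³/s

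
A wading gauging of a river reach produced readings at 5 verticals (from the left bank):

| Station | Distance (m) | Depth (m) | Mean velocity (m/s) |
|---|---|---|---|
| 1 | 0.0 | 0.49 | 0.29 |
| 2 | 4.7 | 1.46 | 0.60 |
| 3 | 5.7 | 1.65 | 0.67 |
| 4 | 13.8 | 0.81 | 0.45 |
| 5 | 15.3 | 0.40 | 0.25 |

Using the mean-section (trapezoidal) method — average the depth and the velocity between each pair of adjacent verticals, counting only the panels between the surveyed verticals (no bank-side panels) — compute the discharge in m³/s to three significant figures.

8.92 m³/s

Panel 1-2: Δb = 4.7 m, d̄ = (0.49+1.46)/2 = 0.975, v̄ = (0.29+0.60)/2 = 0.445 → q = 4.7×0.975×0.445 = 2.039 m³/s
Panel 2-3: Δb = 1 m, d̄ = (1.46+1.65)/2 = 1.555, v̄ = (0.60+0.67)/2 = 0.635 → q = 1×1.555×0.635 = 0.9874 m³/s
Panel 3-4: Δb = 8.1 m, d̄ = (1.65+0.81)/2 = 1.23, v̄ = (0.67+0.45)/2 = 0.56 → q = 8.1×1.23×0.56 = 5.579 m³/s
Panel 4-5: Δb = 1.5 m, d̄ = (0.81+0.40)/2 = 0.605, v̄ = (0.45+0.25)/2 = 0.35 → q = 1.5×0.605×0.35 = 0.3176 m³/s
Q = Σ q = 8.924 m³/s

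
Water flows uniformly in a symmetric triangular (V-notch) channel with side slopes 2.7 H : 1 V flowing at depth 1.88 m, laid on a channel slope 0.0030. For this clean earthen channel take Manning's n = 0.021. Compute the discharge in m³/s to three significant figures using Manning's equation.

A = z·y² = 2.7×1.88² = 9.543 m²
P = 2y√(1+z²) = 2×1.88×√(1+2.7²) = 10.83 m
R = A/P = 9.543/10.83 = 0.8815 m
Q = (1/n)·A·R^(2/3)·S^(1/2) = (1/0.021) × 9.543 × 0.8815^(2/3) × 0.0030^(1/2) = 22.88 m³/s

22.9 m³/s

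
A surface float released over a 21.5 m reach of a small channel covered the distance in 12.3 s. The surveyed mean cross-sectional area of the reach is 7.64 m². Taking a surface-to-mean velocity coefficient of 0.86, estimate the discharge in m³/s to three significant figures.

11.5 m³/s

v_surface = L / t̄ = 21.5 / 12.3 = 1.748 m/s
v_mean = 0.86 × 1.748 = 1.503 m/s
Q = A × v_mean = 7.64 × 1.503 = 11.48 m³/s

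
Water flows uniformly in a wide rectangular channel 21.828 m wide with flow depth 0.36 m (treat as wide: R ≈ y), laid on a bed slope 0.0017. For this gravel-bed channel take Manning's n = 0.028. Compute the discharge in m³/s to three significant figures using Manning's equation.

5.86 m³/s

A = b·y = 21.828 × 0.36 = 7.858 m²
Wide channel: R ≈ y = 0.36 m
Q = (1/n)·A·R^(2/3)·S^(1/2) = (1/0.028) × 7.858 × 0.3600^(2/3) × 0.0017^(1/2) = 5.856 m³/s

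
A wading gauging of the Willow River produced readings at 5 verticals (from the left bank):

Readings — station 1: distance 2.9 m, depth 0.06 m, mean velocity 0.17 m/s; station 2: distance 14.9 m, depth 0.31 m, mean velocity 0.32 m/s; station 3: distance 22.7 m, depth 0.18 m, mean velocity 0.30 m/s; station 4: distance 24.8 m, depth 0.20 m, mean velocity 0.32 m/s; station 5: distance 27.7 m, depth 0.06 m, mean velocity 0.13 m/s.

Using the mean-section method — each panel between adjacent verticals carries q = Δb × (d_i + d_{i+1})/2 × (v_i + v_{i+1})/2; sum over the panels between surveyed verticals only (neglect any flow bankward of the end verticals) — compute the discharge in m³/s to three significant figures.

Panel 1-2: Δb = 12 m, d̄ = (0.06+0.31)/2 = 0.185, v̄ = (0.17+0.32)/2 = 0.245 → q = 12×0.185×0.245 = 0.5439 m³/s
Panel 2-3: Δb = 7.8 m, d̄ = (0.31+0.18)/2 = 0.245, v̄ = (0.32+0.30)/2 = 0.31 → q = 7.8×0.245×0.31 = 0.5924 m³/s
Panel 3-4: Δb = 2.1 m, d̄ = (0.18+0.20)/2 = 0.19, v̄ = (0.30+0.32)/2 = 0.31 → q = 2.1×0.19×0.31 = 0.1237 m³/s
Panel 4-5: Δb = 2.9 m, d̄ = (0.20+0.06)/2 = 0.13, v̄ = (0.32+0.13)/2 = 0.225 → q = 2.9×0.13×0.225 = 0.08483 m³/s
Q = Σ q = 1.345 m³/s

1.34 m³/s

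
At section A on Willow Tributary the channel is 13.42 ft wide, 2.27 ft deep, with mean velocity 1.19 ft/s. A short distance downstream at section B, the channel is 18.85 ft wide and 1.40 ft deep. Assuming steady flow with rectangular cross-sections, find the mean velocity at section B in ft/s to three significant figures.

Q = A₁V₁ = (13.42×2.27) × 1.19 = 36.25 ft³/s
A₂ = 18.85 × 1.40 = 26.39 ft²
V₂ = Q/A₂ = 36.25/26.39 = 1.374 ft/s

1.37 ft/s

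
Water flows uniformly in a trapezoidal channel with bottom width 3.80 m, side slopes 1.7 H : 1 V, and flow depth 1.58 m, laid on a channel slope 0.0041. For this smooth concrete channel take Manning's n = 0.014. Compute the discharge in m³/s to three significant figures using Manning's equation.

47.5 m³/s

A = (b + z·y)·y = (3.80 + 1.7×1.58)×1.58 = 10.25 m²
P = b + 2y√(1+z²) = 3.80 + 2×1.58×√(1+1.7²) = 10.03 m
R = A/P = 10.25/10.03 = 1.021 m
Q = (1/n)·A·R^(2/3)·S^(1/2) = (1/0.014) × 10.25 × 1.021^(2/3) × 0.0041^(1/2) = 47.54 m³/s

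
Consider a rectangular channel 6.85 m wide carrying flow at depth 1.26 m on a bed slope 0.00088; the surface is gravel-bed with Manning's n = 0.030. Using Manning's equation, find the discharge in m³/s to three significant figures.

8.08 m³/s

A = b·y = 6.85 × 1.26 = 8.631 m²
P = b + 2y = 6.85 + 2×1.26 = 9.370 m
R = A/P = 8.631/9.370 = 0.9211 m
Q = (1/n)·A·R^(2/3)·S^(1/2) = (1/0.030) × 8.631 × 0.9211^(2/3) × 0.00088^(1/2) = 8.080 m³/s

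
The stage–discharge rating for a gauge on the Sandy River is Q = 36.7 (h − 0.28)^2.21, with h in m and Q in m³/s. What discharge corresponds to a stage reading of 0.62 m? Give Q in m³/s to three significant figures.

Q = 36.7 × (0.62 − 0.28)^2.21 = 36.7 × 0.34^2.21 = 3.382 m³/s

3.38 m³/s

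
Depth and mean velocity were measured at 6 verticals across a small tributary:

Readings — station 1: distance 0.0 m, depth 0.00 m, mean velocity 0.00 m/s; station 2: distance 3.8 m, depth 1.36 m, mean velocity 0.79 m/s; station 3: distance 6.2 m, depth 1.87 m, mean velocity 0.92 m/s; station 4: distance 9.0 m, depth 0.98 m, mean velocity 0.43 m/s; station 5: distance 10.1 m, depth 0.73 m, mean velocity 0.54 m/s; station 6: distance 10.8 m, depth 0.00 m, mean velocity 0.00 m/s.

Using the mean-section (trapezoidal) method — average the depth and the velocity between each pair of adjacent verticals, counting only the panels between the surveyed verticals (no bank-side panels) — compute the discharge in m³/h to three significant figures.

Panel 1-2: Δb = 3.8 m, d̄ = (0.00+1.36)/2 = 0.68, v̄ = (0.00+0.79)/2 = 0.395 → q = 3.8×0.68×0.395 = 1.021 m³/s
Panel 2-3: Δb = 2.4 m, d̄ = (1.36+1.87)/2 = 1.615, v̄ = (0.79+0.92)/2 = 0.855 → q = 2.4×1.615×0.855 = 3.314 m³/s
Panel 3-4: Δb = 2.8 m, d̄ = (1.87+0.98)/2 = 1.425, v̄ = (0.92+0.43)/2 = 0.675 → q = 2.8×1.425×0.675 = 2.693 m³/s
Panel 4-5: Δb = 1.1 m, d̄ = (0.98+0.73)/2 = 0.855, v̄ = (0.43+0.54)/2 = 0.485 → q = 1.1×0.855×0.485 = 0.4561 m³/s
Panel 5-6: Δb = 0.7 m, d̄ = (0.73+0.00)/2 = 0.365, v̄ = (0.54+0.00)/2 = 0.27 → q = 0.7×0.365×0.27 = 0.06899 m³/s
Q = Σ q = 7.553 m³/s
= 7.553 × 3600 = 27190 m³/h

27200 m³/h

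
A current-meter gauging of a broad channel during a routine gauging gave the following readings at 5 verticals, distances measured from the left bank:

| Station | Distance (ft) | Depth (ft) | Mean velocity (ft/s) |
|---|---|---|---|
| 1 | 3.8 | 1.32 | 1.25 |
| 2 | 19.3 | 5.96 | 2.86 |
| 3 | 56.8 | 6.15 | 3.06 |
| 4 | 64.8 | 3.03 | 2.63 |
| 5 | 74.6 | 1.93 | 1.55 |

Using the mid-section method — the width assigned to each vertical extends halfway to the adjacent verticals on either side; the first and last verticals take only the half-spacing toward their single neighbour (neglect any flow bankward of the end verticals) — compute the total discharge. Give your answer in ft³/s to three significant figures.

978 ft³/s

w_1 = (19.3 − 3.8)/2 = 7.75 ft; q_1 = 1.25 × 1.32 × 7.75 = 12.79 ft³/s
w_2 = (56.8 − 3.8)/2 = 26.5 ft; q_2 = 2.86 × 5.96 × 26.5 = 451.7 ft³/s
w_3 = (64.8 − 19.3)/2 = 22.75 ft; q_3 = 3.06 × 6.15 × 22.75 = 428.1 ft³/s
w_4 = (74.6 − 56.8)/2 = 8.9 ft; q_4 = 2.63 × 3.03 × 8.9 = 70.92 ft³/s
w_5 = (74.6 − 64.8)/2 = 4.9 ft; q_5 = 1.55 × 1.93 × 4.9 = 14.66 ft³/s
Q = Σ qᵢ = 978.2 ft³/s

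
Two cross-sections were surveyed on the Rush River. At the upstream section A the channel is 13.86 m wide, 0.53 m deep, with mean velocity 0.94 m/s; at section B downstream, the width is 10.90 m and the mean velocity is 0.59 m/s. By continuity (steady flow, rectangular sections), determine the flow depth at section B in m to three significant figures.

Q = A₁V₁ = (13.86×0.53) × 0.94 = 6.905 m³/s
d₂ = Q/(b₂ V₂) = 6.905/(10.90×0.59) = 1.074 m

1.07 m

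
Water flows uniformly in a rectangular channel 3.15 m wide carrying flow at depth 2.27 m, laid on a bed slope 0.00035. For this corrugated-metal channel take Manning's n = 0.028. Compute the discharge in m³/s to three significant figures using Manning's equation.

A = b·y = 3.15 × 2.27 = 7.151 m²
P = b + 2y = 3.15 + 2×2.27 = 7.690 m
R = A/P = 7.151/7.690 = 0.9298 m
Q = (1/n)·A·R^(2/3)·S^(1/2) = (1/0.028) × 7.151 × 0.9298^(2/3) × 0.00035^(1/2) = 4.551 m³/s

4.55 m³/s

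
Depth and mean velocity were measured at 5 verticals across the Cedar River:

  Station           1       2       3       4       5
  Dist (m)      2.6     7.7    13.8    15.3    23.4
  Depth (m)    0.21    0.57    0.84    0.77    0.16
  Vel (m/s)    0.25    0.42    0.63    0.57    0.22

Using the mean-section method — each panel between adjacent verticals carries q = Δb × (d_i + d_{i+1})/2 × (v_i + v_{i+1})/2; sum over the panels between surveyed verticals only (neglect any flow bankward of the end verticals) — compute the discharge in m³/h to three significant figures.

18500 m³/h

Panel 1-2: Δb = 5.1 m, d̄ = (0.21+0.57)/2 = 0.39, v̄ = (0.25+0.42)/2 = 0.335 → q = 5.1×0.39×0.335 = 0.6663 m³/s
Panel 2-3: Δb = 6.1 m, d̄ = (0.57+0.84)/2 = 0.705, v̄ = (0.42+0.63)/2 = 0.525 → q = 6.1×0.705×0.525 = 2.258 m³/s
Panel 3-4: Δb = 1.5 m, d̄ = (0.84+0.77)/2 = 0.805, v̄ = (0.63+0.57)/2 = 0.6 → q = 1.5×0.805×0.6 = 0.7245 m³/s
Panel 4-5: Δb = 8.1 m, d̄ = (0.77+0.16)/2 = 0.465, v̄ = (0.57+0.22)/2 = 0.395 → q = 8.1×0.465×0.395 = 1.488 m³/s
Q = Σ q = 5.136 m³/s
= 5.136 × 3600 = 18490 m³/h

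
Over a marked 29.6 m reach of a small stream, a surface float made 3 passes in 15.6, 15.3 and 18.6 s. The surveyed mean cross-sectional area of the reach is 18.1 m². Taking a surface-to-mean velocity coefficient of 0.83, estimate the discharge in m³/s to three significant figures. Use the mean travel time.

27.0 m³/s

t̄ = (15.6 + 15.3 + 18.6) / 3 = 16.5 s
v_surface = L / t̄ = 29.6 / 16.5 = 1.794 m/s
v_mean = 0.83 × 1.794 = 1.489 m/s
Q = A × v_mean = 18.1 × 1.489 = 26.95 m³/s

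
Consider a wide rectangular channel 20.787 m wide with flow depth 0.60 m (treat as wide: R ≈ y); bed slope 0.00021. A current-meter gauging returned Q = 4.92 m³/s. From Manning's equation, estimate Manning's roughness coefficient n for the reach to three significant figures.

A = b·y = 20.787 × 0.60 = 12.47 m²
Wide channel: R ≈ y = 0.60 m
n = (1/Q)·A·R^(2/3)·S^(1/2) = (1/4.92) × 12.47 × 0.7114 × 0.01449 = 0.02613

0.0261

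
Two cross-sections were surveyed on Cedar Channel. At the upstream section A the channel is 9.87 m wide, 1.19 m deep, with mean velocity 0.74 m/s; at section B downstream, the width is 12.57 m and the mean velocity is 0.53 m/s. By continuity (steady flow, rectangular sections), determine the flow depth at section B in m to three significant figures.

1.30 m

Q = A₁V₁ = (9.87×1.19) × 0.74 = 8.692 m³/s
d₂ = Q/(b₂ V₂) = 8.692/(12.57×0.53) = 1.305 m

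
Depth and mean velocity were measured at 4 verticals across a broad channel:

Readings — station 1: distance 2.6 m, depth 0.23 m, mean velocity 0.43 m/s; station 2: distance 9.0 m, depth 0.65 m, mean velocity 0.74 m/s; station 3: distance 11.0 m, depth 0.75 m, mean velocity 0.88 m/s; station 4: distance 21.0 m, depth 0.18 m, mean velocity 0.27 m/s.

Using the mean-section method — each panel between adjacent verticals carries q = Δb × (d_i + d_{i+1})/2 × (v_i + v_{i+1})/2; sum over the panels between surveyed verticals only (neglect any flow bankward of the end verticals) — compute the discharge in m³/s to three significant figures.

Panel 1-2: Δb = 6.4 m, d̄ = (0.23+0.65)/2 = 0.44, v̄ = (0.43+0.74)/2 = 0.585 → q = 6.4×0.44×0.585 = 1.647 m³/s
Panel 2-3: Δb = 2 m, d̄ = (0.65+0.75)/2 = 0.7, v̄ = (0.74+0.88)/2 = 0.81 → q = 2×0.7×0.81 = 1.134 m³/s
Panel 3-4: Δb = 10 m, d̄ = (0.75+0.18)/2 = 0.465, v̄ = (0.88+0.27)/2 = 0.575 → q = 10×0.465×0.575 = 2.674 m³/s
Q = Σ q = 5.455 m³/s

5.46 m³/s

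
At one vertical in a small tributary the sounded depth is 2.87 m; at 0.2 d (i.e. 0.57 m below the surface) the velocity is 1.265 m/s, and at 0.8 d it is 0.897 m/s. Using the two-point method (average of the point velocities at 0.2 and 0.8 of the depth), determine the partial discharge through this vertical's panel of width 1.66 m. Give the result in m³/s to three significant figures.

5.15 m³/s

v̄ = (1.265 + 0.897) / 2 = 1.081 m/s
q = v̄ × d × w = 1.081 × 2.87 × 1.66 = 5.150 m³/s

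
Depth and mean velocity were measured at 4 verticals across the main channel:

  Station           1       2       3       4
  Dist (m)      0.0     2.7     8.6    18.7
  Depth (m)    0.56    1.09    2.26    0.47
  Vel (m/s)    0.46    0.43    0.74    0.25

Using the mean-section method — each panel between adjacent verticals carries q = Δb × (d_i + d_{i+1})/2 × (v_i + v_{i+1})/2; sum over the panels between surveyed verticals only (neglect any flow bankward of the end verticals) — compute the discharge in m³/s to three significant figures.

13.6 m³/s

Panel 1-2: Δb = 2.7 m, d̄ = (0.56+1.09)/2 = 0.825, v̄ = (0.46+0.43)/2 = 0.445 → q = 2.7×0.825×0.445 = 0.9912 m³/s
Panel 2-3: Δb = 5.9 m, d̄ = (1.09+2.26)/2 = 1.675, v̄ = (0.43+0.74)/2 = 0.585 → q = 5.9×1.675×0.585 = 5.781 m³/s
Panel 3-4: Δb = 10.1 m, d̄ = (2.26+0.47)/2 = 1.365, v̄ = (0.74+0.25)/2 = 0.495 → q = 10.1×1.365×0.495 = 6.824 m³/s
Q = Σ q = 13.60 m³/s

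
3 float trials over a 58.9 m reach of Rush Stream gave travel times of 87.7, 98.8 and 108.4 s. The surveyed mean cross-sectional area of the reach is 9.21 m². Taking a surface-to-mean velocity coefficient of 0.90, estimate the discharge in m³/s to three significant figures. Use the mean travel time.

t̄ = (87.7 + 98.8 + 108.4) / 3 = 98.3 s
v_surface = L / t̄ = 58.9 / 98.3 = 0.5992 m/s
v_mean = 0.90 × 0.5992 = 0.5393 m/s
Q = A × v_mean = 9.21 × 0.5393 = 4.967 m³/s

4.97 m³/s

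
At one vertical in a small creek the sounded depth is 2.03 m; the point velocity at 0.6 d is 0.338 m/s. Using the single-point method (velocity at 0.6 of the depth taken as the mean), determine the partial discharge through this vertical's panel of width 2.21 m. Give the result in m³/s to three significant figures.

1.52 m³/s

v̄ = v₀.₆ = 0.338 m/s
q = v̄ × d × w = 0.3380 × 2.03 × 2.21 = 1.516 m³/s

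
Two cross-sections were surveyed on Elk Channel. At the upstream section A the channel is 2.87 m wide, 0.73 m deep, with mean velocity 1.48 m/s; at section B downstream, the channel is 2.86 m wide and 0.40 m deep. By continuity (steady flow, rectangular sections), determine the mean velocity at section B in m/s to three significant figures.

2.71 m/s

Q = A₁V₁ = (2.87×0.73) × 1.48 = 3.101 m³/s
A₂ = 2.86 × 0.40 = 1.144 m²
V₂ = Q/A₂ = 3.101/1.144 = 2.710 m/s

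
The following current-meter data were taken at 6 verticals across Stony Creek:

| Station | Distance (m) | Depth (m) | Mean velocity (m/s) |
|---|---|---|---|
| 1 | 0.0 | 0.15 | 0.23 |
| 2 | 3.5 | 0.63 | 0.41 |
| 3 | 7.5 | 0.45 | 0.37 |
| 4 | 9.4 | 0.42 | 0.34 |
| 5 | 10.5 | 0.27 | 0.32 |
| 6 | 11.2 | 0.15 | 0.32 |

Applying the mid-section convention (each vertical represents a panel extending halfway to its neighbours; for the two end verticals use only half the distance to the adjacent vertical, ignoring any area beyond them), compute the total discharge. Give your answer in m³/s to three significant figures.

1.83 m³/s

w_1 = (3.5 − 0.0)/2 = 1.75 m; q_1 = 0.23 × 0.15 × 1.75 = 0.06038 m³/s
w_2 = (7.5 − 0.0)/2 = 3.75 m; q_2 = 0.41 × 0.63 × 3.75 = 0.9686 m³/s
w_3 = (9.4 − 3.5)/2 = 2.95 m; q_3 = 0.37 × 0.45 × 2.95 = 0.4912 m³/s
w_4 = (10.5 − 7.5)/2 = 1.5 m; q_4 = 0.34 × 0.42 × 1.5 = 0.2142 m³/s
w_5 = (11.2 − 9.4)/2 = 0.9 m; q_5 = 0.32 × 0.27 × 0.9 = 0.07776 m³/s
w_6 = (11.2 − 10.5)/2 = 0.35 m; q_6 = 0.32 × 0.15 × 0.35 = 0.01680 m³/s
Q = Σ qᵢ = 1.829 m³/s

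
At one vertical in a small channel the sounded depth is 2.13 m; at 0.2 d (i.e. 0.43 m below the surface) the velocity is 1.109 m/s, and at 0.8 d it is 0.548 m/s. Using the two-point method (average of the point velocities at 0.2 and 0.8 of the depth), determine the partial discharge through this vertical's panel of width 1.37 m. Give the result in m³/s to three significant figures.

v̄ = (1.109 + 0.548) / 2 = 0.8285 m/s
q = v̄ × d × w = 0.8285 × 2.13 × 1.37 = 2.418 m³/s

2.42 m³/s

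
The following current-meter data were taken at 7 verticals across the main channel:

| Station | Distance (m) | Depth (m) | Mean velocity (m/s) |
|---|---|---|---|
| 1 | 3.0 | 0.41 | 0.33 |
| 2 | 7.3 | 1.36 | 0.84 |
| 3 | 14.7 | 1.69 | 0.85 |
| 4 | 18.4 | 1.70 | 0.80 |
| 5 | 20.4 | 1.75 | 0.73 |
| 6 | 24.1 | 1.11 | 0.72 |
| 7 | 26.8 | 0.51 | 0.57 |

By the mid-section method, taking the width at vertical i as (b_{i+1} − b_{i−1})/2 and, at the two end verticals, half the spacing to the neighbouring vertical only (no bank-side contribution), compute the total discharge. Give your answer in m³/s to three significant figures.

25.4 m³/s

w_1 = (7.3 − 3.0)/2 = 2.15 m; q_1 = 0.33 × 0.41 × 2.15 = 0.2909 m³/s
w_2 = (14.7 − 3.0)/2 = 5.85 m; q_2 = 0.84 × 1.36 × 5.85 = 6.683 m³/s
w_3 = (18.4 − 7.3)/2 = 5.55 m; q_3 = 0.85 × 1.69 × 5.55 = 7.973 m³/s
w_4 = (20.4 − 14.7)/2 = 2.85 m; q_4 = 0.80 × 1.70 × 2.85 = 3.876 m³/s
w_5 = (24.1 − 18.4)/2 = 2.85 m; q_5 = 0.73 × 1.75 × 2.85 = 3.641 m³/s
w_6 = (26.8 − 20.4)/2 = 3.2 m; q_6 = 0.72 × 1.11 × 3.2 = 2.557 m³/s
w_7 = (26.8 − 24.1)/2 = 1.35 m; q_7 = 0.57 × 0.51 × 1.35 = 0.3924 m³/s
Q = Σ qᵢ = 25.41 m³/s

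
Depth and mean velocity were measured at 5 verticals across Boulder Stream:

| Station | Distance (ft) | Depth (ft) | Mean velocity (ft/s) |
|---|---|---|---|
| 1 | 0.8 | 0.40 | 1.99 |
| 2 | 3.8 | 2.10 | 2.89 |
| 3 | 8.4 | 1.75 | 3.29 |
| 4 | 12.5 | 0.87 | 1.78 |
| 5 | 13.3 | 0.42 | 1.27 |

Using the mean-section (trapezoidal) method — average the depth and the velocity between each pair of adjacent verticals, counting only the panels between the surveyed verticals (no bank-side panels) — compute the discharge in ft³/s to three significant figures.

Panel 1-2: Δb = 3 ft, d̄ = (0.40+2.10)/2 = 1.25, v̄ = (1.99+2.89)/2 = 2.44 → q = 3×1.25×2.44 = 9.150 ft³/s
Panel 2-3: Δb = 4.6 ft, d̄ = (2.10+1.75)/2 = 1.925, v̄ = (2.89+3.29)/2 = 3.09 → q = 4.6×1.925×3.09 = 27.36 ft³/s
Panel 3-4: Δb = 4.1 ft, d̄ = (1.75+0.87)/2 = 1.31, v̄ = (3.29+1.78)/2 = 2.535 → q = 4.1×1.31×2.535 = 13.62 ft³/s
Panel 4-5: Δb = 0.8 ft, d̄ = (0.87+0.42)/2 = 0.645, v̄ = (1.78+1.27)/2 = 1.525 → q = 0.8×0.645×1.525 = 0.7869 ft³/s
Q = Σ q = 50.91 ft³/s

50.9 ft³/s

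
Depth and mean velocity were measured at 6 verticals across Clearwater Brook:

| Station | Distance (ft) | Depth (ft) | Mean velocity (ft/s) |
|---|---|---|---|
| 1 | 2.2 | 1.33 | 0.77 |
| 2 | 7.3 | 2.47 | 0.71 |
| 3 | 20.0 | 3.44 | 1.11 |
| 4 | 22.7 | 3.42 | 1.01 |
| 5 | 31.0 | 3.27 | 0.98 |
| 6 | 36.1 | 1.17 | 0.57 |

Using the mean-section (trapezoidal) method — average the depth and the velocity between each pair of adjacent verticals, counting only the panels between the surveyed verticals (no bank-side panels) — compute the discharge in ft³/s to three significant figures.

87.5 ft³/s

Panel 1-2: Δb = 5.1 ft, d̄ = (1.33+2.47)/2 = 1.9, v̄ = (0.77+0.71)/2 = 0.74 → q = 5.1×1.9×0.74 = 7.171 ft³/s
Panel 2-3: Δb = 12.7 ft, d̄ = (2.47+3.44)/2 = 2.955, v̄ = (0.71+1.11)/2 = 0.91 → q = 12.7×2.955×0.91 = 34.15 ft³/s
Panel 3-4: Δb = 2.7 ft, d̄ = (3.44+3.42)/2 = 3.43, v̄ = (1.11+1.01)/2 = 1.06 → q = 2.7×3.43×1.06 = 9.817 ft³/s
Panel 4-5: Δb = 8.3 ft, d̄ = (3.42+3.27)/2 = 3.345, v̄ = (1.01+0.98)/2 = 0.995 → q = 8.3×3.345×0.995 = 27.62 ft³/s
Panel 5-6: Δb = 5.1 ft, d̄ = (3.27+1.17)/2 = 2.22, v̄ = (0.98+0.57)/2 = 0.775 → q = 5.1×2.22×0.775 = 8.775 ft³/s
Q = Σ q = 87.54 ft³/s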